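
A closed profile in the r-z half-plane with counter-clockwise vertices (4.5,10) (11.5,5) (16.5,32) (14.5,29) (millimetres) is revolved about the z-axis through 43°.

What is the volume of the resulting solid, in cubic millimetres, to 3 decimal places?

Profile (r,z), 4 vertices: (4.5,10) (11.5,5) (16.5,32) (14.5,29)
edge 0: (4.5,10)→(11.5,5)  cross = 4.5·5 − 11.5·10 = -92.5000; (r_i+r_j)·cross = 16·-92.5000 = -1480.0000
edge 1: (11.5,5)→(16.5,32)  cross = 11.5·32 − 16.5·5 = 285.5000; (r_i+r_j)·cross = 28·285.5000 = 7994.0000
edge 2: (16.5,32)→(14.5,29)  cross = 16.5·29 − 14.5·32 = 14.5000; (r_i+r_j)·cross = 31·14.5000 = 449.5000
edge 3: (14.5,29)→(4.5,10)  cross = 14.5·10 − 4.5·29 = 14.5000; (r_i+r_j)·cross = 19·14.5000 = 275.5000
Σcross = 222.0000 → A = |Σcross|/2 = 111.0000 mm²
Σ(r_i+r_j)·cross = 7239.0000 → first moment M = |Σ|/6 = 1206.5000
R_c = M/A = 1206.5000/111.0000 = 10.8694 mm
θ = 43° = 0.750492 rad
V = θ·R_c·A = 0.750492·10.8694·111.0000 = 905.468 mm³

Volume = 905.468 mm³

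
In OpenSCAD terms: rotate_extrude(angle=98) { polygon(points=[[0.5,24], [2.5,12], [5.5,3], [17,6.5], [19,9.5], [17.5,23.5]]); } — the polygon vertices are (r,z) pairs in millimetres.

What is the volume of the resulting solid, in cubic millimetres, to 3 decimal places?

Volume = 5123.429 mm³

Profile (r,z), 6 vertices: (0.5,24) (2.5,12) (5.5,3) (17,6.5) (19,9.5) (17.5,23.5)
edge 0: (0.5,24)→(2.5,12)  cross = 0.5·12 − 2.5·24 = -54.0000; (r_i+r_j)·cross = 3·-54.0000 = -162.0000
edge 1: (2.5,12)→(5.5,3)  cross = 2.5·3 − 5.5·12 = -58.5000; (r_i+r_j)·cross = 8·-58.5000 = -468.0000
edge 2: (5.5,3)→(17,6.5)  cross = 5.5·6.5 − 17·3 = -15.2500; (r_i+r_j)·cross = 22.5·-15.2500 = -343.1250
edge 3: (17,6.5)→(19,9.5)  cross = 17·9.5 − 19·6.5 = 38.0000; (r_i+r_j)·cross = 36·38.0000 = 1368.0000
edge 4: (19,9.5)→(17.5,23.5)  cross = 19·23.5 − 17.5·9.5 = 280.2500; (r_i+r_j)·cross = 36.5·280.2500 = 10229.1250
edge 5: (17.5,23.5)→(0.5,24)  cross = 17.5·24 − 0.5·23.5 = 408.2500; (r_i+r_j)·cross = 18·408.2500 = 7348.5000
Σcross = 598.7500 → A = |Σcross|/2 = 299.3750 mm²
Σ(r_i+r_j)·cross = 17972.5000 → first moment M = |Σ|/6 = 2995.4167
R_c = M/A = 2995.4167/299.3750 = 10.0056 mm
θ = 98° = 1.710423 rad
V = θ·R_c·A = 1.710423·10.0056·299.3750 = 5123.429 mm³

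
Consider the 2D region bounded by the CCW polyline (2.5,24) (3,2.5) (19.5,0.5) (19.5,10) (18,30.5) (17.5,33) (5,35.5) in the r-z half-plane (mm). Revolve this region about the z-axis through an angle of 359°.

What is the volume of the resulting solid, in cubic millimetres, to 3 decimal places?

Volume = 35497.460 mm³

Profile (r,z), 7 vertices: (2.5,24) (3,2.5) (19.5,0.5) (19.5,10) (18,30.5) (17.5,33) (5,35.5)
edge 0: (2.5,24)→(3,2.5)  cross = 2.5·2.5 − 3·24 = -65.7500; (r_i+r_j)·cross = 5.5·-65.7500 = -361.6250
edge 1: (3,2.5)→(19.5,0.5)  cross = 3·0.5 − 19.5·2.5 = -47.2500; (r_i+r_j)·cross = 22.5·-47.2500 = -1063.1250
edge 2: (19.5,0.5)→(19.5,10)  cross = 19.5·10 − 19.5·0.5 = 185.2500; (r_i+r_j)·cross = 39·185.2500 = 7224.7500
edge 3: (19.5,10)→(18,30.5)  cross = 19.5·30.5 − 18·10 = 414.7500; (r_i+r_j)·cross = 37.5·414.7500 = 15553.1250
edge 4: (18,30.5)→(17.5,33)  cross = 18·33 − 17.5·30.5 = 60.2500; (r_i+r_j)·cross = 35.5·60.2500 = 2138.8750
edge 5: (17.5,33)→(5,35.5)  cross = 17.5·35.5 − 5·33 = 456.2500; (r_i+r_j)·cross = 22.5·456.2500 = 10265.6250
edge 6: (5,35.5)→(2.5,24)  cross = 5·24 − 2.5·35.5 = 31.2500; (r_i+r_j)·cross = 7.5·31.2500 = 234.3750
Σcross = 1034.7500 → A = |Σcross|/2 = 517.3750 mm²
Σ(r_i+r_j)·cross = 33992.0000 → first moment M = |Σ|/6 = 5665.3333
R_c = M/A = 5665.3333/517.3750 = 10.9501 mm
θ = 359° = 6.265732 rad
V = θ·R_c·A = 6.265732·10.9501·517.3750 = 35497.460 mm³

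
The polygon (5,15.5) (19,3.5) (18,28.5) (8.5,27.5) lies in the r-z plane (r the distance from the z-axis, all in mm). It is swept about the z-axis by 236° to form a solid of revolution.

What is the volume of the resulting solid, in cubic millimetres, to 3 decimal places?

Profile (r,z), 4 vertices: (5,15.5) (19,3.5) (18,28.5) (8.5,27.5)
edge 0: (5,15.5)→(19,3.5)  cross = 5·3.5 − 19·15.5 = -277.0000; (r_i+r_j)·cross = 24·-277.0000 = -6648.0000
edge 1: (19,3.5)→(18,28.5)  cross = 19·28.5 − 18·3.5 = 478.5000; (r_i+r_j)·cross = 37·478.5000 = 17704.5000
edge 2: (18,28.5)→(8.5,27.5)  cross = 18·27.5 − 8.5·28.5 = 252.7500; (r_i+r_j)·cross = 26.5·252.7500 = 6697.8750
edge 3: (8.5,27.5)→(5,15.5)  cross = 8.5·15.5 − 5·27.5 = -5.7500; (r_i+r_j)·cross = 13.5·-5.7500 = -77.6250
Σcross = 448.5000 → A = |Σcross|/2 = 224.2500 mm²
Σ(r_i+r_j)·cross = 17676.7500 → first moment M = |Σ|/6 = 2946.1250
R_c = M/A = 2946.1250/224.2500 = 13.1377 mm
θ = 236° = 4.118977 rad
V = θ·R_c·A = 4.118977·13.1377·224.2500 = 12135.021 mm³

Volume = 12135.021 mm³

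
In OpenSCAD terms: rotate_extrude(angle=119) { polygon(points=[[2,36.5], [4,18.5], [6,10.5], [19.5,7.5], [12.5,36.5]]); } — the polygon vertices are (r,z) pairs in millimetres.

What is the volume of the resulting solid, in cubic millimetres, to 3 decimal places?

Volume = 6893.889 mm³

Profile (r,z), 5 vertices: (2,36.5) (4,18.5) (6,10.5) (19.5,7.5) (12.5,36.5)
edge 0: (2,36.5)→(4,18.5)  cross = 2·18.5 − 4·36.5 = -109.0000; (r_i+r_j)·cross = 6·-109.0000 = -654.0000
edge 1: (4,18.5)→(6,10.5)  cross = 4·10.5 − 6·18.5 = -69.0000; (r_i+r_j)·cross = 10·-69.0000 = -690.0000
edge 2: (6,10.5)→(19.5,7.5)  cross = 6·7.5 − 19.5·10.5 = -159.7500; (r_i+r_j)·cross = 25.5·-159.7500 = -4073.6250
edge 3: (19.5,7.5)→(12.5,36.5)  cross = 19.5·36.5 − 12.5·7.5 = 618.0000; (r_i+r_j)·cross = 32·618.0000 = 19776.0000
edge 4: (12.5,36.5)→(2,36.5)  cross = 12.5·36.5 − 2·36.5 = 383.2500; (r_i+r_j)·cross = 14.5·383.2500 = 5557.1250
Σcross = 663.5000 → A = |Σcross|/2 = 331.7500 mm²
Σ(r_i+r_j)·cross = 19915.5000 → first moment M = |Σ|/6 = 3319.2500
R_c = M/A = 3319.2500/331.7500 = 10.0053 mm
θ = 119° = 2.076942 rad
V = θ·R_c·A = 2.076942·10.0053·331.7500 = 6893.889 mm³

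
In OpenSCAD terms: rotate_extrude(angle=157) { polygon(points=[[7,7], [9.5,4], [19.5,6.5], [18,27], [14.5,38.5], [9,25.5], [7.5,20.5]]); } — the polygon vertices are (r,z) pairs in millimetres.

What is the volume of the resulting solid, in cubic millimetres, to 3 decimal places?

Profile (r,z), 7 vertices: (7,7) (9.5,4) (19.5,6.5) (18,27) (14.5,38.5) (9,25.5) (7.5,20.5)
edge 0: (7,7)→(9.5,4)  cross = 7·4 − 9.5·7 = -38.5000; (r_i+r_j)·cross = 16.5·-38.5000 = -635.2500
edge 1: (9.5,4)→(19.5,6.5)  cross = 9.5·6.5 − 19.5·4 = -16.2500; (r_i+r_j)·cross = 29·-16.2500 = -471.2500
edge 2: (19.5,6.5)→(18,27)  cross = 19.5·27 − 18·6.5 = 409.5000; (r_i+r_j)·cross = 37.5·409.5000 = 15356.2500
edge 3: (18,27)→(14.5,38.5)  cross = 18·38.5 − 14.5·27 = 301.5000; (r_i+r_j)·cross = 32.5·301.5000 = 9798.7500
edge 4: (14.5,38.5)→(9,25.5)  cross = 14.5·25.5 − 9·38.5 = 23.2500; (r_i+r_j)·cross = 23.5·23.2500 = 546.3750
edge 5: (9,25.5)→(7.5,20.5)  cross = 9·20.5 − 7.5·25.5 = -6.7500; (r_i+r_j)·cross = 16.5·-6.7500 = -111.3750
edge 6: (7.5,20.5)→(7,7)  cross = 7.5·7 − 7·20.5 = -91.0000; (r_i+r_j)·cross = 14.5·-91.0000 = -1319.5000
Σcross = 581.7500 → A = |Σcross|/2 = 290.8750 mm²
Σ(r_i+r_j)·cross = 23164.0000 → first moment M = |Σ|/6 = 3860.6667
R_c = M/A = 3860.6667/290.8750 = 13.2726 mm
θ = 157° = 2.740167 rad
V = θ·R_c·A = 2.740167·13.2726·290.8750 = 10578.871 mm³

Volume = 10578.871 mm³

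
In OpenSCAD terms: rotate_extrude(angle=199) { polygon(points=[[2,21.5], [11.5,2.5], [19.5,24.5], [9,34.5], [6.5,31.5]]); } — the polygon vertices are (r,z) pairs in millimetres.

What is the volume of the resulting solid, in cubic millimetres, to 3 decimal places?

Volume = 10658.398 mm³

Profile (r,z), 5 vertices: (2,21.5) (11.5,2.5) (19.5,24.5) (9,34.5) (6.5,31.5)
edge 0: (2,21.5)→(11.5,2.5)  cross = 2·2.5 − 11.5·21.5 = -242.2500; (r_i+r_j)·cross = 13.5·-242.2500 = -3270.3750
edge 1: (11.5,2.5)→(19.5,24.5)  cross = 11.5·24.5 − 19.5·2.5 = 233.0000; (r_i+r_j)·cross = 31·233.0000 = 7223.0000
edge 2: (19.5,24.5)→(9,34.5)  cross = 19.5·34.5 − 9·24.5 = 452.2500; (r_i+r_j)·cross = 28.5·452.2500 = 12889.1250
edge 3: (9,34.5)→(6.5,31.5)  cross = 9·31.5 − 6.5·34.5 = 59.2500; (r_i+r_j)·cross = 15.5·59.2500 = 918.3750
edge 4: (6.5,31.5)→(2,21.5)  cross = 6.5·21.5 − 2·31.5 = 76.7500; (r_i+r_j)·cross = 8.5·76.7500 = 652.3750
Σcross = 579.0000 → A = |Σcross|/2 = 289.5000 mm²
Σ(r_i+r_j)·cross = 18412.5000 → first moment M = |Σ|/6 = 3068.7500
R_c = M/A = 3068.7500/289.5000 = 10.6002 mm
θ = 199° = 3.473205 rad
V = θ·R_c·A = 3.473205·10.6002·289.5000 = 10658.398 mm³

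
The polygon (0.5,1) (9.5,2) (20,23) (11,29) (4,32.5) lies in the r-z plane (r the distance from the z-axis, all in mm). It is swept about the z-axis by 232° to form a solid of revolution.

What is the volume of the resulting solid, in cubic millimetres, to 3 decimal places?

Volume = 12744.828 mm³

Profile (r,z), 5 vertices: (0.5,1) (9.5,2) (20,23) (11,29) (4,32.5)
edge 0: (0.5,1)→(9.5,2)  cross = 0.5·2 − 9.5·1 = -8.5000; (r_i+r_j)·cross = 10·-8.5000 = -85.0000
edge 1: (9.5,2)→(20,23)  cross = 9.5·23 − 20·2 = 178.5000; (r_i+r_j)·cross = 29.5·178.5000 = 5265.7500
edge 2: (20,23)→(11,29)  cross = 20·29 − 11·23 = 327.0000; (r_i+r_j)·cross = 31·327.0000 = 10137.0000
edge 3: (11,29)→(4,32.5)  cross = 11·32.5 − 4·29 = 241.5000; (r_i+r_j)·cross = 15·241.5000 = 3622.5000
edge 4: (4,32.5)→(0.5,1)  cross = 4·1 − 0.5·32.5 = -12.2500; (r_i+r_j)·cross = 4.5·-12.2500 = -55.1250
Σcross = 726.2500 → A = |Σcross|/2 = 363.1250 mm²
Σ(r_i+r_j)·cross = 18885.1250 → first moment M = |Σ|/6 = 3147.5208
R_c = M/A = 3147.5208/363.1250 = 8.6679 mm
θ = 232° = 4.049164 rad
V = θ·R_c·A = 4.049164·8.6679·363.1250 = 12744.828 mm³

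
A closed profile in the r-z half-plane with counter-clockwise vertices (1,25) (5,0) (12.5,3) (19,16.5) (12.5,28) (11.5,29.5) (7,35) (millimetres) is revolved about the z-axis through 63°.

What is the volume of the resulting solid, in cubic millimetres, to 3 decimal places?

Profile (r,z), 7 vertices: (1,25) (5,0) (12.5,3) (19,16.5) (12.5,28) (11.5,29.5) (7,35)
edge 0: (1,25)→(5,0)  cross = 1·0 − 5·25 = -125.0000; (r_i+r_j)·cross = 6·-125.0000 = -750.0000
edge 1: (5,0)→(12.5,3)  cross = 5·3 − 12.5·0 = 15.0000; (r_i+r_j)·cross = 17.5·15.0000 = 262.5000
edge 2: (12.5,3)→(19,16.5)  cross = 12.5·16.5 − 19·3 = 149.2500; (r_i+r_j)·cross = 31.5·149.2500 = 4701.3750
edge 3: (19,16.5)→(12.5,28)  cross = 19·28 − 12.5·16.5 = 325.7500; (r_i+r_j)·cross = 31.5·325.7500 = 10261.1250
edge 4: (12.5,28)→(11.5,29.5)  cross = 12.5·29.5 − 11.5·28 = 46.7500; (r_i+r_j)·cross = 24·46.7500 = 1122.0000
edge 5: (11.5,29.5)→(7,35)  cross = 11.5·35 − 7·29.5 = 196.0000; (r_i+r_j)·cross = 18.5·196.0000 = 3626.0000
edge 6: (7,35)→(1,25)  cross = 7·25 − 1·35 = 140.0000; (r_i+r_j)·cross = 8·140.0000 = 1120.0000
Σcross = 747.7500 → A = |Σcross|/2 = 373.8750 mm²
Σ(r_i+r_j)·cross = 20343.0000 → first moment M = |Σ|/6 = 3390.5000
R_c = M/A = 3390.5000/373.8750 = 9.0685 mm
θ = 63° = 1.099557 rad
V = θ·R_c·A = 1.099557·9.0685·373.8750 = 3728.049 mm³

Volume = 3728.049 mm³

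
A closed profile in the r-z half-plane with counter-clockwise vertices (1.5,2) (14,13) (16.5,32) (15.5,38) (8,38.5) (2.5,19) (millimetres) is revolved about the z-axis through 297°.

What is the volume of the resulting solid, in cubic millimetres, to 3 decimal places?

Volume = 16028.641 mm³

Profile (r,z), 6 vertices: (1.5,2) (14,13) (16.5,32) (15.5,38) (8,38.5) (2.5,19)
edge 0: (1.5,2)→(14,13)  cross = 1.5·13 − 14·2 = -8.5000; (r_i+r_j)·cross = 15.5·-8.5000 = -131.7500
edge 1: (14,13)→(16.5,32)  cross = 14·32 − 16.5·13 = 233.5000; (r_i+r_j)·cross = 30.5·233.5000 = 7121.7500
edge 2: (16.5,32)→(15.5,38)  cross = 16.5·38 − 15.5·32 = 131.0000; (r_i+r_j)·cross = 32·131.0000 = 4192.0000
edge 3: (15.5,38)→(8,38.5)  cross = 15.5·38.5 − 8·38 = 292.7500; (r_i+r_j)·cross = 23.5·292.7500 = 6879.6250
edge 4: (8,38.5)→(2.5,19)  cross = 8·19 − 2.5·38.5 = 55.7500; (r_i+r_j)·cross = 10.5·55.7500 = 585.3750
edge 5: (2.5,19)→(1.5,2)  cross = 2.5·2 − 1.5·19 = -23.5000; (r_i+r_j)·cross = 4·-23.5000 = -94.0000
Σcross = 681.0000 → A = |Σcross|/2 = 340.5000 mm²
Σ(r_i+r_j)·cross = 18553.0000 → first moment M = |Σ|/6 = 3092.1667
R_c = M/A = 3092.1667/340.5000 = 9.0813 mm
θ = 297° = 5.183628 rad
V = θ·R_c·A = 5.183628·9.0813·340.5000 = 16028.641 mm³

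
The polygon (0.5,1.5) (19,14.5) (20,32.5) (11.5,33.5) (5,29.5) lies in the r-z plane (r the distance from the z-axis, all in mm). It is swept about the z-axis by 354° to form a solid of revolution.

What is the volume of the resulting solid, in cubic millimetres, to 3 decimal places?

Profile (r,z), 5 vertices: (0.5,1.5) (19,14.5) (20,32.5) (11.5,33.5) (5,29.5)
edge 0: (0.5,1.5)→(19,14.5)  cross = 0.5·14.5 − 19·1.5 = -21.2500; (r_i+r_j)·cross = 19.5·-21.2500 = -414.3750
edge 1: (19,14.5)→(20,32.5)  cross = 19·32.5 − 20·14.5 = 327.5000; (r_i+r_j)·cross = 39·327.5000 = 12772.5000
edge 2: (20,32.5)→(11.5,33.5)  cross = 20·33.5 − 11.5·32.5 = 296.2500; (r_i+r_j)·cross = 31.5·296.2500 = 9331.8750
edge 3: (11.5,33.5)→(5,29.5)  cross = 11.5·29.5 − 5·33.5 = 171.7500; (r_i+r_j)·cross = 16.5·171.7500 = 2833.8750
edge 4: (5,29.5)→(0.5,1.5)  cross = 5·1.5 − 0.5·29.5 = -7.2500; (r_i+r_j)·cross = 5.5·-7.2500 = -39.8750
Σcross = 767.0000 → A = |Σcross|/2 = 383.5000 mm²
Σ(r_i+r_j)·cross = 24484.0000 → first moment M = |Σ|/6 = 4080.6667
R_c = M/A = 4080.6667/383.5000 = 10.6406 mm
θ = 354° = 6.178466 rad
V = θ·R_c·A = 6.178466·10.6406·383.5000 = 25212.258 mm³

Volume = 25212.258 mm³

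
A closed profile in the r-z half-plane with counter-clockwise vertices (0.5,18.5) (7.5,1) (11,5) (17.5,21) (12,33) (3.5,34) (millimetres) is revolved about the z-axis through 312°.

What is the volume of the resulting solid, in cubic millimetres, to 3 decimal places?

Profile (r,z), 6 vertices: (0.5,18.5) (7.5,1) (11,5) (17.5,21) (12,33) (3.5,34)
edge 0: (0.5,18.5)→(7.5,1)  cross = 0.5·1 − 7.5·18.5 = -138.2500; (r_i+r_j)·cross = 8·-138.2500 = -1106.0000
edge 1: (7.5,1)→(11,5)  cross = 7.5·5 − 11·1 = 26.5000; (r_i+r_j)·cross = 18.5·26.5000 = 490.2500
edge 2: (11,5)→(17.5,21)  cross = 11·21 − 17.5·5 = 143.5000; (r_i+r_j)·cross = 28.5·143.5000 = 4089.7500
edge 3: (17.5,21)→(12,33)  cross = 17.5·33 − 12·21 = 325.5000; (r_i+r_j)·cross = 29.5·325.5000 = 9602.2500
edge 4: (12,33)→(3.5,34)  cross = 12·34 − 3.5·33 = 292.5000; (r_i+r_j)·cross = 15.5·292.5000 = 4533.7500
edge 5: (3.5,34)→(0.5,18.5)  cross = 3.5·18.5 − 0.5·34 = 47.7500; (r_i+r_j)·cross = 4·47.7500 = 191.0000
Σcross = 697.5000 → A = |Σcross|/2 = 348.7500 mm²
Σ(r_i+r_j)·cross = 17801.0000 → first moment M = |Σ|/6 = 2966.8333
R_c = M/A = 2966.8333/348.7500 = 8.5070 mm
θ = 312° = 5.445427 rad
V = θ·R_c·A = 5.445427·8.5070·348.7500 = 16155.675 mm³

Volume = 16155.675 mm³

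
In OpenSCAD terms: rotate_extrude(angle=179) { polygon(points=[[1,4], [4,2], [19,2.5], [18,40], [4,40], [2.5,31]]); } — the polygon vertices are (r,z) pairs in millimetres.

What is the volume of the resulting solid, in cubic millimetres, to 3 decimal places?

Volume = 19860.935 mm³

Profile (r,z), 6 vertices: (1,4) (4,2) (19,2.5) (18,40) (4,40) (2.5,31)
edge 0: (1,4)→(4,2)  cross = 1·2 − 4·4 = -14.0000; (r_i+r_j)·cross = 5·-14.0000 = -70.0000
edge 1: (4,2)→(19,2.5)  cross = 4·2.5 − 19·2 = -28.0000; (r_i+r_j)·cross = 23·-28.0000 = -644.0000
edge 2: (19,2.5)→(18,40)  cross = 19·40 − 18·2.5 = 715.0000; (r_i+r_j)·cross = 37·715.0000 = 26455.0000
edge 3: (18,40)→(4,40)  cross = 18·40 − 4·40 = 560.0000; (r_i+r_j)·cross = 22·560.0000 = 12320.0000
edge 4: (4,40)→(2.5,31)  cross = 4·31 − 2.5·40 = 24.0000; (r_i+r_j)·cross = 6.5·24.0000 = 156.0000
edge 5: (2.5,31)→(1,4)  cross = 2.5·4 − 1·31 = -21.0000; (r_i+r_j)·cross = 3.5·-21.0000 = -73.5000
Σcross = 1236.0000 → A = |Σcross|/2 = 618.0000 mm²
Σ(r_i+r_j)·cross = 38143.5000 → first moment M = |Σ|/6 = 6357.2500
R_c = M/A = 6357.2500/618.0000 = 10.2868 mm
θ = 179° = 3.124139 rad
V = θ·R_c·A = 3.124139·10.2868·618.0000 = 19860.935 mm³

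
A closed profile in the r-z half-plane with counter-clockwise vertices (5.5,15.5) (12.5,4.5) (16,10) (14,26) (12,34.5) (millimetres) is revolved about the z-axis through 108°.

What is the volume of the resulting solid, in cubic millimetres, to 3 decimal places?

Profile (r,z), 5 vertices: (5.5,15.5) (12.5,4.5) (16,10) (14,26) (12,34.5)
edge 0: (5.5,15.5)→(12.5,4.5)  cross = 5.5·4.5 − 12.5·15.5 = -169.0000; (r_i+r_j)·cross = 18·-169.0000 = -3042.0000
edge 1: (12.5,4.5)→(16,10)  cross = 12.5·10 − 16·4.5 = 53.0000; (r_i+r_j)·cross = 28.5·53.0000 = 1510.5000
edge 2: (16,10)→(14,26)  cross = 16·26 − 14·10 = 276.0000; (r_i+r_j)·cross = 30·276.0000 = 8280.0000
edge 3: (14,26)→(12,34.5)  cross = 14·34.5 − 12·26 = 171.0000; (r_i+r_j)·cross = 26·171.0000 = 4446.0000
edge 4: (12,34.5)→(5.5,15.5)  cross = 12·15.5 − 5.5·34.5 = -3.7500; (r_i+r_j)·cross = 17.5·-3.7500 = -65.6250
Σcross = 327.2500 → A = |Σcross|/2 = 163.6250 mm²
Σ(r_i+r_j)·cross = 11128.8750 → first moment M = |Σ|/6 = 1854.8125
R_c = M/A = 1854.8125/163.6250 = 11.3358 mm
θ = 108° = 1.884956 rad
V = θ·R_c·A = 1.884956·11.3358·163.6250 = 3496.239 mm³

Volume = 3496.239 mm³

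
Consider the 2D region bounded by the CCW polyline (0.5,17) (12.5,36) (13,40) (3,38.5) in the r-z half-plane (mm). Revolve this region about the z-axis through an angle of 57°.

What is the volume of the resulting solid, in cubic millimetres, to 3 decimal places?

Profile (r,z), 4 vertices: (0.5,17) (12.5,36) (13,40) (3,38.5)
edge 0: (0.5,17)→(12.5,36)  cross = 0.5·36 − 12.5·17 = -194.5000; (r_i+r_j)·cross = 13·-194.5000 = -2528.5000
edge 1: (12.5,36)→(13,40)  cross = 12.5·40 − 13·36 = 32.0000; (r_i+r_j)·cross = 25.5·32.0000 = 816.0000
edge 2: (13,40)→(3,38.5)  cross = 13·38.5 − 3·40 = 380.5000; (r_i+r_j)·cross = 16·380.5000 = 6088.0000
edge 3: (3,38.5)→(0.5,17)  cross = 3·17 − 0.5·38.5 = 31.7500; (r_i+r_j)·cross = 3.5·31.7500 = 111.1250
Σcross = 249.7500 → A = |Σcross|/2 = 124.8750 mm²
Σ(r_i+r_j)·cross = 4486.6250 → first moment M = |Σ|/6 = 747.7708
R_c = M/A = 747.7708/124.8750 = 5.9882 mm
θ = 57° = 0.994838 rad
V = θ·R_c·A = 0.994838·5.9882·124.8750 = 743.911 mm³

Volume = 743.911 mm³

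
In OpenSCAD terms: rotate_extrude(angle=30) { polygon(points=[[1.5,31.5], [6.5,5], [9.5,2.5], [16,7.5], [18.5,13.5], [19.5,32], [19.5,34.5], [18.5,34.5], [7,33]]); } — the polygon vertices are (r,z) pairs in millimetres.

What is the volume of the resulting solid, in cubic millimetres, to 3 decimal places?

Profile (r,z), 9 vertices: (1.5,31.5) (6.5,5) (9.5,2.5) (16,7.5) (18.5,13.5) (19.5,32) (19.5,34.5) (18.5,34.5) (7,33)
edge 0: (1.5,31.5)→(6.5,5)  cross = 1.5·5 − 6.5·31.5 = -197.2500; (r_i+r_j)·cross = 8·-197.2500 = -1578.0000
edge 1: (6.5,5)→(9.5,2.5)  cross = 6.5·2.5 − 9.5·5 = -31.2500; (r_i+r_j)·cross = 16·-31.2500 = -500.0000
edge 2: (9.5,2.5)→(16,7.5)  cross = 9.5·7.5 − 16·2.5 = 31.2500; (r_i+r_j)·cross = 25.5·31.2500 = 796.8750
edge 3: (16,7.5)→(18.5,13.5)  cross = 16·13.5 − 18.5·7.5 = 77.2500; (r_i+r_j)·cross = 34.5·77.2500 = 2665.1250
edge 4: (18.5,13.5)→(19.5,32)  cross = 18.5·32 − 19.5·13.5 = 328.7500; (r_i+r_j)·cross = 38·328.7500 = 12492.5000
edge 5: (19.5,32)→(19.5,34.5)  cross = 19.5·34.5 − 19.5·32 = 48.7500; (r_i+r_j)·cross = 39·48.7500 = 1901.2500
edge 6: (19.5,34.5)→(18.5,34.5)  cross = 19.5·34.5 − 18.5·34.5 = 34.5000; (r_i+r_j)·cross = 38·34.5000 = 1311.0000
edge 7: (18.5,34.5)→(7,33)  cross = 18.5·33 − 7·34.5 = 369.0000; (r_i+r_j)·cross = 25.5·369.0000 = 9409.5000
edge 8: (7,33)→(1.5,31.5)  cross = 7·31.5 − 1.5·33 = 171.0000; (r_i+r_j)·cross = 8.5·171.0000 = 1453.5000
Σcross = 832.0000 → A = |Σcross|/2 = 416.0000 mm²
Σ(r_i+r_j)·cross = 27951.7500 → first moment M = |Σ|/6 = 4658.6250
R_c = M/A = 4658.6250/416.0000 = 11.1986 mm
θ = 30° = 0.523599 rad
V = θ·R_c·A = 0.523599·11.1986·416.0000 = 2439.250 mm³

Volume = 2439.250 mm³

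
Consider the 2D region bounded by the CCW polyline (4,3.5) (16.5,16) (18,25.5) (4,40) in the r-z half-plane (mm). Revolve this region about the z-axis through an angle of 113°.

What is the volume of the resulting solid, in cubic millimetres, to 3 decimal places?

Volume = 5632.666 mm³

Profile (r,z), 4 vertices: (4,3.5) (16.5,16) (18,25.5) (4,40)
edge 0: (4,3.5)→(16.5,16)  cross = 4·16 − 16.5·3.5 = 6.2500; (r_i+r_j)·cross = 20.5·6.2500 = 128.1250
edge 1: (16.5,16)→(18,25.5)  cross = 16.5·25.5 − 18·16 = 132.7500; (r_i+r_j)·cross = 34.5·132.7500 = 4579.8750
edge 2: (18,25.5)→(4,40)  cross = 18·40 − 4·25.5 = 618.0000; (r_i+r_j)·cross = 22·618.0000 = 13596.0000
edge 3: (4,40)→(4,3.5)  cross = 4·3.5 − 4·40 = -146.0000; (r_i+r_j)·cross = 8·-146.0000 = -1168.0000
Σcross = 611.0000 → A = |Σcross|/2 = 305.5000 mm²
Σ(r_i+r_j)·cross = 17136.0000 → first moment M = |Σ|/6 = 2856.0000
R_c = M/A = 2856.0000/305.5000 = 9.3486 mm
θ = 113° = 1.972222 rad
V = θ·R_c·A = 1.972222·9.3486·305.5000 = 5632.666 mm³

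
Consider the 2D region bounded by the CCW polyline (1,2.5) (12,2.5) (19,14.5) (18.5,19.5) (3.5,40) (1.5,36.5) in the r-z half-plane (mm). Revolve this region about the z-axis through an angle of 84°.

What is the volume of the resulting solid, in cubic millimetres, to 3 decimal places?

Volume = 5481.599 mm³

Profile (r,z), 6 vertices: (1,2.5) (12,2.5) (19,14.5) (18.5,19.5) (3.5,40) (1.5,36.5)
edge 0: (1,2.5)→(12,2.5)  cross = 1·2.5 − 12·2.5 = -27.5000; (r_i+r_j)·cross = 13·-27.5000 = -357.5000
edge 1: (12,2.5)→(19,14.5)  cross = 12·14.5 − 19·2.5 = 126.5000; (r_i+r_j)·cross = 31·126.5000 = 3921.5000
edge 2: (19,14.5)→(18.5,19.5)  cross = 19·19.5 − 18.5·14.5 = 102.2500; (r_i+r_j)·cross = 37.5·102.2500 = 3834.3750
edge 3: (18.5,19.5)→(3.5,40)  cross = 18.5·40 − 3.5·19.5 = 671.7500; (r_i+r_j)·cross = 22·671.7500 = 14778.5000
edge 4: (3.5,40)→(1.5,36.5)  cross = 3.5·36.5 − 1.5·40 = 67.7500; (r_i+r_j)·cross = 5·67.7500 = 338.7500
edge 5: (1.5,36.5)→(1,2.5)  cross = 1.5·2.5 − 1·36.5 = -32.7500; (r_i+r_j)·cross = 2.5·-32.7500 = -81.8750
Σcross = 908.0000 → A = |Σcross|/2 = 454.0000 mm²
Σ(r_i+r_j)·cross = 22433.7500 → first moment M = |Σ|/6 = 3738.9583
R_c = M/A = 3738.9583/454.0000 = 8.2356 mm
θ = 84° = 1.466077 rad
V = θ·R_c·A = 1.466077·8.2356·454.0000 = 5481.599 mm³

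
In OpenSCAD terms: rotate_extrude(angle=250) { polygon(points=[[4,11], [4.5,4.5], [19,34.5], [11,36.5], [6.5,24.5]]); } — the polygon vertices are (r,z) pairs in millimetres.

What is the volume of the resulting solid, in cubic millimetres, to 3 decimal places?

Profile (r,z), 5 vertices: (4,11) (4.5,4.5) (19,34.5) (11,36.5) (6.5,24.5)
edge 0: (4,11)→(4.5,4.5)  cross = 4·4.5 − 4.5·11 = -31.5000; (r_i+r_j)·cross = 8.5·-31.5000 = -267.7500
edge 1: (4.5,4.5)→(19,34.5)  cross = 4.5·34.5 − 19·4.5 = 69.7500; (r_i+r_j)·cross = 23.5·69.7500 = 1639.1250
edge 2: (19,34.5)→(11,36.5)  cross = 19·36.5 − 11·34.5 = 314.0000; (r_i+r_j)·cross = 30·314.0000 = 9420.0000
edge 3: (11,36.5)→(6.5,24.5)  cross = 11·24.5 − 6.5·36.5 = 32.2500; (r_i+r_j)·cross = 17.5·32.2500 = 564.3750
edge 4: (6.5,24.5)→(4,11)  cross = 6.5·11 − 4·24.5 = -26.5000; (r_i+r_j)·cross = 10.5·-26.5000 = -278.2500
Σcross = 358.0000 → A = |Σcross|/2 = 179.0000 mm²
Σ(r_i+r_j)·cross = 11077.5000 → first moment M = |Σ|/6 = 1846.2500
R_c = M/A = 1846.2500/179.0000 = 10.3142 mm
θ = 250° = 4.363323 rad
V = θ·R_c·A = 4.363323·10.3142·179.0000 = 8055.785 mm³

Volume = 8055.785 mm³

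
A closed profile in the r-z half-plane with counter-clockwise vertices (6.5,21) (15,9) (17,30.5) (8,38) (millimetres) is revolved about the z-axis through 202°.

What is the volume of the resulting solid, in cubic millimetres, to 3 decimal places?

Profile (r,z), 4 vertices: (6.5,21) (15,9) (17,30.5) (8,38)
edge 0: (6.5,21)→(15,9)  cross = 6.5·9 − 15·21 = -256.5000; (r_i+r_j)·cross = 21.5·-256.5000 = -5514.7500
edge 1: (15,9)→(17,30.5)  cross = 15·30.5 − 17·9 = 304.5000; (r_i+r_j)·cross = 32·304.5000 = 9744.0000
edge 2: (17,30.5)→(8,38)  cross = 17·38 − 8·30.5 = 402.0000; (r_i+r_j)·cross = 25·402.0000 = 10050.0000
edge 3: (8,38)→(6.5,21)  cross = 8·21 − 6.5·38 = -79.0000; (r_i+r_j)·cross = 14.5·-79.0000 = -1145.5000
Σcross = 371.0000 → A = |Σcross|/2 = 185.5000 mm²
Σ(r_i+r_j)·cross = 13133.7500 → first moment M = |Σ|/6 = 2188.9583
R_c = M/A = 2188.9583/185.5000 = 11.8003 mm
θ = 202° = 3.525565 rad
V = θ·R_c·A = 3.525565·11.8003·185.5000 = 7717.315 mm³

Volume = 7717.315 mm³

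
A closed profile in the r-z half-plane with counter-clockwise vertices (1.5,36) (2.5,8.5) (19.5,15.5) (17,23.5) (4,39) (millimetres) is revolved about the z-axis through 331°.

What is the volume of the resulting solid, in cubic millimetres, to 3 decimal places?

Profile (r,z), 5 vertices: (1.5,36) (2.5,8.5) (19.5,15.5) (17,23.5) (4,39)
edge 0: (1.5,36)→(2.5,8.5)  cross = 1.5·8.5 − 2.5·36 = -77.2500; (r_i+r_j)·cross = 4·-77.2500 = -309.0000
edge 1: (2.5,8.5)→(19.5,15.5)  cross = 2.5·15.5 − 19.5·8.5 = -127.0000; (r_i+r_j)·cross = 22·-127.0000 = -2794.0000
edge 2: (19.5,15.5)→(17,23.5)  cross = 19.5·23.5 − 17·15.5 = 194.7500; (r_i+r_j)·cross = 36.5·194.7500 = 7108.3750
edge 3: (17,23.5)→(4,39)  cross = 17·39 − 4·23.5 = 569.0000; (r_i+r_j)·cross = 21·569.0000 = 11949.0000
edge 4: (4,39)→(1.5,36)  cross = 4·36 − 1.5·39 = 85.5000; (r_i+r_j)·cross = 5.5·85.5000 = 470.2500
Σcross = 645.0000 → A = |Σcross|/2 = 322.5000 mm²
Σ(r_i+r_j)·cross = 16424.6250 → first moment M = |Σ|/6 = 2737.4375
R_c = M/A = 2737.4375/322.5000 = 8.4882 mm
θ = 331° = 5.777040 rad
V = θ·R_c·A = 5.777040·8.4882·322.5000 = 15814.285 mm³

Volume = 15814.285 mm³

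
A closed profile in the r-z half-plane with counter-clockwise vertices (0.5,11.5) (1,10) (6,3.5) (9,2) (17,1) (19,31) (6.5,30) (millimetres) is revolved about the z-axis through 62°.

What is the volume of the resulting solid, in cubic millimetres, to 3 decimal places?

Volume = 4825.328 mm³

Profile (r,z), 7 vertices: (0.5,11.5) (1,10) (6,3.5) (9,2) (17,1) (19,31) (6.5,30)
edge 0: (0.5,11.5)→(1,10)  cross = 0.5·10 − 1·11.5 = -6.5000; (r_i+r_j)·cross = 1.5·-6.5000 = -9.7500
edge 1: (1,10)→(6,3.5)  cross = 1·3.5 − 6·10 = -56.5000; (r_i+r_j)·cross = 7·-56.5000 = -395.5000
edge 2: (6,3.5)→(9,2)  cross = 6·2 − 9·3.5 = -19.5000; (r_i+r_j)·cross = 15·-19.5000 = -292.5000
edge 3: (9,2)→(17,1)  cross = 9·1 − 17·2 = -25.0000; (r_i+r_j)·cross = 26·-25.0000 = -650.0000
edge 4: (17,1)→(19,31)  cross = 17·31 − 19·1 = 508.0000; (r_i+r_j)·cross = 36·508.0000 = 18288.0000
edge 5: (19,31)→(6.5,30)  cross = 19·30 − 6.5·31 = 368.5000; (r_i+r_j)·cross = 25.5·368.5000 = 9396.7500
edge 6: (6.5,30)→(0.5,11.5)  cross = 6.5·11.5 − 0.5·30 = 59.7500; (r_i+r_j)·cross = 7·59.7500 = 418.2500
Σcross = 828.7500 → A = |Σcross|/2 = 414.3750 mm²
Σ(r_i+r_j)·cross = 26755.2500 → first moment M = |Σ|/6 = 4459.2083
R_c = M/A = 4459.2083/414.3750 = 10.7613 mm
θ = 62° = 1.082104 rad
V = θ·R_c·A = 1.082104·10.7613·414.3750 = 4825.328 mm³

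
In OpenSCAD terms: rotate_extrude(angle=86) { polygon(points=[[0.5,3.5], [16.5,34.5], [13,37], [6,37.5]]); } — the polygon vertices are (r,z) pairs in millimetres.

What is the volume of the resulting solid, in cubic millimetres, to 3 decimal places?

Profile (r,z), 4 vertices: (0.5,3.5) (16.5,34.5) (13,37) (6,37.5)
edge 0: (0.5,3.5)→(16.5,34.5)  cross = 0.5·34.5 − 16.5·3.5 = -40.5000; (r_i+r_j)·cross = 17·-40.5000 = -688.5000
edge 1: (16.5,34.5)→(13,37)  cross = 16.5·37 − 13·34.5 = 162.0000; (r_i+r_j)·cross = 29.5·162.0000 = 4779.0000
edge 2: (13,37)→(6,37.5)  cross = 13·37.5 − 6·37 = 265.5000; (r_i+r_j)·cross = 19·265.5000 = 5044.5000
edge 3: (6,37.5)→(0.5,3.5)  cross = 6·3.5 − 0.5·37.5 = 2.2500; (r_i+r_j)·cross = 6.5·2.2500 = 14.6250
Σcross = 389.2500 → A = |Σcross|/2 = 194.6250 mm²
Σ(r_i+r_j)·cross = 9149.6250 → first moment M = |Σ|/6 = 1524.9375
R_c = M/A = 1524.9375/194.6250 = 7.8353 mm
θ = 86° = 1.500983 rad
V = θ·R_c·A = 1.500983·7.8353·194.6250 = 2288.906 mm³

Volume = 2288.906 mm³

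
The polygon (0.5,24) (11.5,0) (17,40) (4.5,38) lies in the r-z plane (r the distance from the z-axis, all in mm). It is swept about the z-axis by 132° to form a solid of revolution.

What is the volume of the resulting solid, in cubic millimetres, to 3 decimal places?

Volume = 7780.049 mm³

Profile (r,z), 4 vertices: (0.5,24) (11.5,0) (17,40) (4.5,38)
edge 0: (0.5,24)→(11.5,0)  cross = 0.5·0 − 11.5·24 = -276.0000; (r_i+r_j)·cross = 12·-276.0000 = -3312.0000
edge 1: (11.5,0)→(17,40)  cross = 11.5·40 − 17·0 = 460.0000; (r_i+r_j)·cross = 28.5·460.0000 = 13110.0000
edge 2: (17,40)→(4.5,38)  cross = 17·38 − 4.5·40 = 466.0000; (r_i+r_j)·cross = 21.5·466.0000 = 10019.0000
edge 3: (4.5,38)→(0.5,24)  cross = 4.5·24 − 0.5·38 = 89.0000; (r_i+r_j)·cross = 5·89.0000 = 445.0000
Σcross = 739.0000 → A = |Σcross|/2 = 369.5000 mm²
Σ(r_i+r_j)·cross = 20262.0000 → first moment M = |Σ|/6 = 3377.0000
R_c = M/A = 3377.0000/369.5000 = 9.1394 mm
θ = 132° = 2.303835 rad
V = θ·R_c·A = 2.303835·9.1394·369.5000 = 7780.049 mm³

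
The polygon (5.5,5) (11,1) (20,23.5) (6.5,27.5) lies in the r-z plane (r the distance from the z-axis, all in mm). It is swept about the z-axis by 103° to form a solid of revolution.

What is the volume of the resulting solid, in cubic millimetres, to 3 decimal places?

Volume = 4697.624 mm³

Profile (r,z), 4 vertices: (5.5,5) (11,1) (20,23.5) (6.5,27.5)
edge 0: (5.5,5)→(11,1)  cross = 5.5·1 − 11·5 = -49.5000; (r_i+r_j)·cross = 16.5·-49.5000 = -816.7500
edge 1: (11,1)→(20,23.5)  cross = 11·23.5 − 20·1 = 238.5000; (r_i+r_j)·cross = 31·238.5000 = 7393.5000
edge 2: (20,23.5)→(6.5,27.5)  cross = 20·27.5 − 6.5·23.5 = 397.2500; (r_i+r_j)·cross = 26.5·397.2500 = 10527.1250
edge 3: (6.5,27.5)→(5.5,5)  cross = 6.5·5 − 5.5·27.5 = -118.7500; (r_i+r_j)·cross = 12·-118.7500 = -1425.0000
Σcross = 467.5000 → A = |Σcross|/2 = 233.7500 mm²
Σ(r_i+r_j)·cross = 15678.8750 → first moment M = |Σ|/6 = 2613.1458
R_c = M/A = 2613.1458/233.7500 = 11.1792 mm
θ = 103° = 1.797689 rad
V = θ·R_c·A = 1.797689·11.1792·233.7500 = 4697.624 mm³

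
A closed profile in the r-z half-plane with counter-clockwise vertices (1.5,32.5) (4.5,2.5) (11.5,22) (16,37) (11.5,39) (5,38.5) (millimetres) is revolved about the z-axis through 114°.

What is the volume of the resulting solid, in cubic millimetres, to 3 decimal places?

Volume = 4151.043 mm³

Profile (r,z), 6 vertices: (1.5,32.5) (4.5,2.5) (11.5,22) (16,37) (11.5,39) (5,38.5)
edge 0: (1.5,32.5)→(4.5,2.5)  cross = 1.5·2.5 − 4.5·32.5 = -142.5000; (r_i+r_j)·cross = 6·-142.5000 = -855.0000
edge 1: (4.5,2.5)→(11.5,22)  cross = 4.5·22 − 11.5·2.5 = 70.2500; (r_i+r_j)·cross = 16·70.2500 = 1124.0000
edge 2: (11.5,22)→(16,37)  cross = 11.5·37 − 16·22 = 73.5000; (r_i+r_j)·cross = 27.5·73.5000 = 2021.2500
edge 3: (16,37)→(11.5,39)  cross = 16·39 − 11.5·37 = 198.5000; (r_i+r_j)·cross = 27.5·198.5000 = 5458.7500
edge 4: (11.5,39)→(5,38.5)  cross = 11.5·38.5 − 5·39 = 247.7500; (r_i+r_j)·cross = 16.5·247.7500 = 4087.8750
edge 5: (5,38.5)→(1.5,32.5)  cross = 5·32.5 − 1.5·38.5 = 104.7500; (r_i+r_j)·cross = 6.5·104.7500 = 680.8750
Σcross = 552.2500 → A = |Σcross|/2 = 276.1250 mm²
Σ(r_i+r_j)·cross = 12517.7500 → first moment M = |Σ|/6 = 2086.2917
R_c = M/A = 2086.2917/276.1250 = 7.5556 mm
θ = 114° = 1.989675 rad
V = θ·R_c·A = 1.989675·7.5556·276.1250 = 4151.043 mm³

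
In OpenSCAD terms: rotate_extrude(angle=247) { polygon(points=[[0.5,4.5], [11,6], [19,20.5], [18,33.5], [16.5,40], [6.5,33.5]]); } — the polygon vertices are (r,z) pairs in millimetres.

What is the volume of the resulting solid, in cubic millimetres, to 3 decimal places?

Profile (r,z), 6 vertices: (0.5,4.5) (11,6) (19,20.5) (18,33.5) (16.5,40) (6.5,33.5)
edge 0: (0.5,4.5)→(11,6)  cross = 0.5·6 − 11·4.5 = -46.5000; (r_i+r_j)·cross = 11.5·-46.5000 = -534.7500
edge 1: (11,6)→(19,20.5)  cross = 11·20.5 − 19·6 = 111.5000; (r_i+r_j)·cross = 30·111.5000 = 3345.0000
edge 2: (19,20.5)→(18,33.5)  cross = 19·33.5 − 18·20.5 = 267.5000; (r_i+r_j)·cross = 37·267.5000 = 9897.5000
edge 3: (18,33.5)→(16.5,40)  cross = 18·40 − 16.5·33.5 = 167.2500; (r_i+r_j)·cross = 34.5·167.2500 = 5770.1250
edge 4: (16.5,40)→(6.5,33.5)  cross = 16.5·33.5 − 6.5·40 = 292.7500; (r_i+r_j)·cross = 23·292.7500 = 6733.2500
edge 5: (6.5,33.5)→(0.5,4.5)  cross = 6.5·4.5 − 0.5·33.5 = 12.5000; (r_i+r_j)·cross = 7·12.5000 = 87.5000
Σcross = 805.0000 → A = |Σcross|/2 = 402.5000 mm²
Σ(r_i+r_j)·cross = 25298.6250 → first moment M = |Σ|/6 = 4216.4375
R_c = M/A = 4216.4375/402.5000 = 10.4756 mm
θ = 247° = 4.310963 rad
V = θ·R_c·A = 4.310963·10.4756·402.5000 = 18176.907 mm³

Volume = 18176.907 mm³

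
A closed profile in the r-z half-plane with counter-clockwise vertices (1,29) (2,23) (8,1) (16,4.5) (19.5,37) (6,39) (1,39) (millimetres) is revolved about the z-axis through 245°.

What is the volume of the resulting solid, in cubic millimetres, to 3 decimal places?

Profile (r,z), 7 vertices: (1,29) (2,23) (8,1) (16,4.5) (19.5,37) (6,39) (1,39)
edge 0: (1,29)→(2,23)  cross = 1·23 − 2·29 = -35.0000; (r_i+r_j)·cross = 3·-35.0000 = -105.0000
edge 1: (2,23)→(8,1)  cross = 2·1 − 8·23 = -182.0000; (r_i+r_j)·cross = 10·-182.0000 = -1820.0000
edge 2: (8,1)→(16,4.5)  cross = 8·4.5 − 16·1 = 20.0000; (r_i+r_j)·cross = 24·20.0000 = 480.0000
edge 3: (16,4.5)→(19.5,37)  cross = 16·37 − 19.5·4.5 = 504.2500; (r_i+r_j)·cross = 35.5·504.2500 = 17900.8750
edge 4: (19.5,37)→(6,39)  cross = 19.5·39 − 6·37 = 538.5000; (r_i+r_j)·cross = 25.5·538.5000 = 13731.7500
edge 5: (6,39)→(1,39)  cross = 6·39 − 1·39 = 195.0000; (r_i+r_j)·cross = 7·195.0000 = 1365.0000
edge 6: (1,39)→(1,29)  cross = 1·29 − 1·39 = -10.0000; (r_i+r_j)·cross = 2·-10.0000 = -20.0000
Σcross = 1030.7500 → A = |Σcross|/2 = 515.3750 mm²
Σ(r_i+r_j)·cross = 31532.6250 → first moment M = |Σ|/6 = 5255.4375
R_c = M/A = 5255.4375/515.3750 = 10.1973 mm
θ = 245° = 4.276057 rad
V = θ·R_c·A = 4.276057·10.1973·515.3750 = 22472.549 mm³

Volume = 22472.549 mm³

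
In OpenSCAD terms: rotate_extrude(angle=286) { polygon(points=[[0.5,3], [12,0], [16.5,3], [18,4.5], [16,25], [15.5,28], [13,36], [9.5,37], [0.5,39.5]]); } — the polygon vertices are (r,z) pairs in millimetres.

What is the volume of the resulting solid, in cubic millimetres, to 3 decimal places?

Volume = 23492.434 mm³

Profile (r,z), 9 vertices: (0.5,3) (12,0) (16.5,3) (18,4.5) (16,25) (15.5,28) (13,36) (9.5,37) (0.5,39.5)
edge 0: (0.5,3)→(12,0)  cross = 0.5·0 − 12·3 = -36.0000; (r_i+r_j)·cross = 12.5·-36.0000 = -450.0000
edge 1: (12,0)→(16.5,3)  cross = 12·3 − 16.5·0 = 36.0000; (r_i+r_j)·cross = 28.5·36.0000 = 1026.0000
edge 2: (16.5,3)→(18,4.5)  cross = 16.5·4.5 − 18·3 = 20.2500; (r_i+r_j)·cross = 34.5·20.2500 = 698.6250
edge 3: (18,4.5)→(16,25)  cross = 18·25 − 16·4.5 = 378.0000; (r_i+r_j)·cross = 34·378.0000 = 12852.0000
edge 4: (16,25)→(15.5,28)  cross = 16·28 − 15.5·25 = 60.5000; (r_i+r_j)·cross = 31.5·60.5000 = 1905.7500
edge 5: (15.5,28)→(13,36)  cross = 15.5·36 − 13·28 = 194.0000; (r_i+r_j)·cross = 28.5·194.0000 = 5529.0000
edge 6: (13,36)→(9.5,37)  cross = 13·37 − 9.5·36 = 139.0000; (r_i+r_j)·cross = 22.5·139.0000 = 3127.5000
edge 7: (9.5,37)→(0.5,39.5)  cross = 9.5·39.5 − 0.5·37 = 356.7500; (r_i+r_j)·cross = 10·356.7500 = 3567.5000
edge 8: (0.5,39.5)→(0.5,3)  cross = 0.5·3 − 0.5·39.5 = -18.2500; (r_i+r_j)·cross = 1·-18.2500 = -18.2500
Σcross = 1130.2500 → A = |Σcross|/2 = 565.1250 mm²
Σ(r_i+r_j)·cross = 28238.1250 → first moment M = |Σ|/6 = 4706.3542
R_c = M/A = 4706.3542/565.1250 = 8.3280 mm
θ = 286° = 4.991642 rad
V = θ·R_c·A = 4.991642·8.3280·565.1250 = 23492.434 mm³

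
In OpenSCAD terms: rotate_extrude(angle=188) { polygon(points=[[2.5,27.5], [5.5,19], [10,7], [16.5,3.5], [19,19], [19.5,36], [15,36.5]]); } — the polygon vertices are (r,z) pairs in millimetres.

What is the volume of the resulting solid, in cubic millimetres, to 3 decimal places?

Profile (r,z), 7 vertices: (2.5,27.5) (5.5,19) (10,7) (16.5,3.5) (19,19) (19.5,36) (15,36.5)
edge 0: (2.5,27.5)→(5.5,19)  cross = 2.5·19 − 5.5·27.5 = -103.7500; (r_i+r_j)·cross = 8·-103.7500 = -830.0000
edge 1: (5.5,19)→(10,7)  cross = 5.5·7 − 10·19 = -151.5000; (r_i+r_j)·cross = 15.5·-151.5000 = -2348.2500
edge 2: (10,7)→(16.5,3.5)  cross = 10·3.5 − 16.5·7 = -80.5000; (r_i+r_j)·cross = 26.5·-80.5000 = -2133.2500
edge 3: (16.5,3.5)→(19,19)  cross = 16.5·19 − 19·3.5 = 247.0000; (r_i+r_j)·cross = 35.5·247.0000 = 8768.5000
edge 4: (19,19)→(19.5,36)  cross = 19·36 − 19.5·19 = 313.5000; (r_i+r_j)·cross = 38.5·313.5000 = 12069.7500
edge 5: (19.5,36)→(15,36.5)  cross = 19.5·36.5 − 15·36 = 171.7500; (r_i+r_j)·cross = 34.5·171.7500 = 5925.3750
edge 6: (15,36.5)→(2.5,27.5)  cross = 15·27.5 − 2.5·36.5 = 321.2500; (r_i+r_j)·cross = 17.5·321.2500 = 5621.8750
Σcross = 717.7500 → A = |Σcross|/2 = 358.8750 mm²
Σ(r_i+r_j)·cross = 27074.0000 → first moment M = |Σ|/6 = 4512.3333
R_c = M/A = 4512.3333/358.8750 = 12.5736 mm
θ = 188° = 3.281219 rad
V = θ·R_c·A = 3.281219·12.5736·358.8750 = 14805.954 mm³

Volume = 14805.954 mm³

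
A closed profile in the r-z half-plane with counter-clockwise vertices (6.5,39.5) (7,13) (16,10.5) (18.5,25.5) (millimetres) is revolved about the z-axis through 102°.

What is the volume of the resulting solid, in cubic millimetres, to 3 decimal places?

Volume = 4692.071 mm³

Profile (r,z), 4 vertices: (6.5,39.5) (7,13) (16,10.5) (18.5,25.5)
edge 0: (6.5,39.5)→(7,13)  cross = 6.5·13 − 7·39.5 = -192.0000; (r_i+r_j)·cross = 13.5·-192.0000 = -2592.0000
edge 1: (7,13)→(16,10.5)  cross = 7·10.5 − 16·13 = -134.5000; (r_i+r_j)·cross = 23·-134.5000 = -3093.5000
edge 2: (16,10.5)→(18.5,25.5)  cross = 16·25.5 − 18.5·10.5 = 213.7500; (r_i+r_j)·cross = 34.5·213.7500 = 7374.3750
edge 3: (18.5,25.5)→(6.5,39.5)  cross = 18.5·39.5 − 6.5·25.5 = 565.0000; (r_i+r_j)·cross = 25·565.0000 = 14125.0000
Σcross = 452.2500 → A = |Σcross|/2 = 226.1250 mm²
Σ(r_i+r_j)·cross = 15813.8750 → first moment M = |Σ|/6 = 2635.6458
R_c = M/A = 2635.6458/226.1250 = 11.6557 mm
θ = 102° = 1.780236 rad
V = θ·R_c·A = 1.780236·11.6557·226.1250 = 4692.071 mm³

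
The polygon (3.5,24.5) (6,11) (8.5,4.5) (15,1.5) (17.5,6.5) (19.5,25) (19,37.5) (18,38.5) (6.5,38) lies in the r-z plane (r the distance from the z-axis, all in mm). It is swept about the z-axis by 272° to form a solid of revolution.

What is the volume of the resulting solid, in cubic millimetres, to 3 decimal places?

Volume = 26408.612 mm³

Profile (r,z), 9 vertices: (3.5,24.5) (6,11) (8.5,4.5) (15,1.5) (17.5,6.5) (19.5,25) (19,37.5) (18,38.5) (6.5,38)
edge 0: (3.5,24.5)→(6,11)  cross = 3.5·11 − 6·24.5 = -108.5000; (r_i+r_j)·cross = 9.5·-108.5000 = -1030.7500
edge 1: (6,11)→(8.5,4.5)  cross = 6·4.5 − 8.5·11 = -66.5000; (r_i+r_j)·cross = 14.5·-66.5000 = -964.2500
edge 2: (8.5,4.5)→(15,1.5)  cross = 8.5·1.5 − 15·4.5 = -54.7500; (r_i+r_j)·cross = 23.5·-54.7500 = -1286.6250
edge 3: (15,1.5)→(17.5,6.5)  cross = 15·6.5 − 17.5·1.5 = 71.2500; (r_i+r_j)·cross = 32.5·71.2500 = 2315.6250
edge 4: (17.5,6.5)→(19.5,25)  cross = 17.5·25 − 19.5·6.5 = 310.7500; (r_i+r_j)·cross = 37·310.7500 = 11497.7500
edge 5: (19.5,25)→(19,37.5)  cross = 19.5·37.5 − 19·25 = 256.2500; (r_i+r_j)·cross = 38.5·256.2500 = 9865.6250
edge 6: (19,37.5)→(18,38.5)  cross = 19·38.5 − 18·37.5 = 56.5000; (r_i+r_j)·cross = 37·56.5000 = 2090.5000
edge 7: (18,38.5)→(6.5,38)  cross = 18·38 − 6.5·38.5 = 433.7500; (r_i+r_j)·cross = 24.5·433.7500 = 10626.8750
edge 8: (6.5,38)→(3.5,24.5)  cross = 6.5·24.5 − 3.5·38 = 26.2500; (r_i+r_j)·cross = 10·26.2500 = 262.5000
Σcross = 925.0000 → A = |Σcross|/2 = 462.5000 mm²
Σ(r_i+r_j)·cross = 33377.2500 → first moment M = |Σ|/6 = 5562.8750
R_c = M/A = 5562.8750/462.5000 = 12.0278 mm
θ = 272° = 4.747296 rad
V = θ·R_c·A = 4.747296·12.0278·462.5000 = 26408.612 mm³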